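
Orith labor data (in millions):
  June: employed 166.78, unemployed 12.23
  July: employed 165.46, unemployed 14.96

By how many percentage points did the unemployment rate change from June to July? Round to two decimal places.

June: labor force = 166.78 + 12.23 = 179.01; u = 12.23/179.01 = 6.83%.
July: labor force = 165.46 + 14.96 = 180.42; u = 14.96/180.42 = 8.29%.
Change = 8.29% − 6.83% = +1.46 pp.

The unemployment rate changed by +1.46 percentage points.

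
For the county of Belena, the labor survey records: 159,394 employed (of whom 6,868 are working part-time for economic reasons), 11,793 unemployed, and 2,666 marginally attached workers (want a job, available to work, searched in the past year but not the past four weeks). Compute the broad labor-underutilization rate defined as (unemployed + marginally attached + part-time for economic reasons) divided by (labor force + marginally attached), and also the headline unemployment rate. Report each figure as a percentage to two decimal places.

Broad underutilization rate ≈ 12.27%; headline unemployment rate ≈ 6.89%.

Labor force = 159,394 + 11,793 = 171,187.
Numerator = 11,793 + 2,666 + 6,868 = 21,327.
Denominator = 171,187 + 2,666 = 173,853.
Broad rate = 21,327 / 173,853 = 12.27%.
Headline unemployment rate = 11,793 / 171,187 = 6.89%.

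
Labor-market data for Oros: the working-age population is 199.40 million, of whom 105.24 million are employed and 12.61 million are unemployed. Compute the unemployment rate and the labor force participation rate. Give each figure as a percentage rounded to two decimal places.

Unemployment rate ≈ 10.70%; labor force participation rate ≈ 59.10%.

Labor force = employed + unemployed = 105.24 + 12.61 = 117.85 million.
Unemployment rate = 12.61 / 117.85 = 10.70%.
Labor force participation rate = 117.85 / 199.40 = 59.10%.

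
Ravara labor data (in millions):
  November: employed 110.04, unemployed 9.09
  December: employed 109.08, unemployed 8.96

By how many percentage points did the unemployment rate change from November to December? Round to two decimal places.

November: labor force = 110.04 + 9.09 = 119.13; u = 9.09/119.13 = 7.63%.
December: labor force = 109.08 + 8.96 = 118.04; u = 8.96/118.04 = 7.59%.
Change = 7.59% − 7.63% = −0.04 pp.

The unemployment rate changed by −0.04 percentage points.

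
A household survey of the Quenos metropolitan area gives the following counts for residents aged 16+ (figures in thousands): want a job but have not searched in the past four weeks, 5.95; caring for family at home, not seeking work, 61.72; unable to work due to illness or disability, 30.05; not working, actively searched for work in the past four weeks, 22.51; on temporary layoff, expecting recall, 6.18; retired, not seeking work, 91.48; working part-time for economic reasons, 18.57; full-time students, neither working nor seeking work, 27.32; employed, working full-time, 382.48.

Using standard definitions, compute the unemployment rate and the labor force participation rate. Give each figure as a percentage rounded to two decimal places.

Employed = 18.57 + 382.48 = 401.05 thousand (anyone who worked, including part-time for economic reasons, counts as employed).
Unemployed = 22.51 + 6.18 = 28.69 thousand (jobless and actively searching, or on temporary layoff).
Labor force = 401.05 + 28.69 = 429.74 thousand.
Not in labor force = 5.95 + 61.72 + 30.05 + 91.48 + 27.32 = 216.52 thousand (those not working and not actively searching are outside the labor force — including those who want a job but have given up searching).
Civilian working-age population = 429.74 + 216.52 = 646.26 thousand.
Unemployment rate = 28.69 / 429.74 = 6.68%.
Labor force participation rate = 429.74 / 646.26 = 66.50%.

Unemployment rate ≈ 6.68%; labor force participation rate ≈ 66.50%.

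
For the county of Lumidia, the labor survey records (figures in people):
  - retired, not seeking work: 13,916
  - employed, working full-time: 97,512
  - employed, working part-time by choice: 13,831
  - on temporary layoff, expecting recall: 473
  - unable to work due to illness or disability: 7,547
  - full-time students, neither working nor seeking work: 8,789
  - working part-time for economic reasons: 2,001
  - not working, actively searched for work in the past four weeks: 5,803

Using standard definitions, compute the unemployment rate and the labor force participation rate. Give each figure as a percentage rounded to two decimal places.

Employed = 97,512 + 13,831 + 2,001 = 113,344 (anyone who worked, including part-time for economic reasons, counts as employed).
Unemployed = 473 + 5,803 = 6,276 (jobless and actively searching, or on temporary layoff).
Labor force = 113,344 + 6,276 = 119,620.
Not in labor force = 13,916 + 7,547 + 8,789 = 30,252 (those not working and not actively searching are outside the labor force).
Civilian working-age population = 119,620 + 30,252 = 149,872.
Unemployment rate = 6,276 / 119,620 = 5.25%.
Labor force participation rate = 119,620 / 149,872 = 79.81%.

Unemployment rate ≈ 5.25%; labor force participation rate ≈ 79.81%.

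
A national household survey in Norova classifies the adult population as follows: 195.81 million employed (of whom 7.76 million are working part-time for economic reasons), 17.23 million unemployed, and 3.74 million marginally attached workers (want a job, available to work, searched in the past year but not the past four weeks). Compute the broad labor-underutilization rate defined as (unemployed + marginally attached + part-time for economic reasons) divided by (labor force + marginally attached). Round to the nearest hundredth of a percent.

Broad underutilization rate ≈ 13.25%.

Labor force = 195.81 + 17.23 = 213.04 million.
Numerator = 17.23 + 3.74 + 7.76 = 28.73 million.
Denominator = 213.04 + 3.74 = 216.78 million.
Broad rate = 28.73 / 216.78 = 13.25%.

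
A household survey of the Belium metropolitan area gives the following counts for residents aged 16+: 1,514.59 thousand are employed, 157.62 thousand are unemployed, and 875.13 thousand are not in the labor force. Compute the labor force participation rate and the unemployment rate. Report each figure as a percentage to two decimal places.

Labor force participation rate ≈ 65.65%; unemployment rate ≈ 9.43%.

Labor force = employed + unemployed = 1,514.59 + 157.62 = 1,672.21 thousand.
Working-age population = 1,672.21 + 875.13 = 2,547.34 thousand.
Unemployment rate = 157.62 / 1,672.21 = 9.43%.
Labor force participation rate = 1,672.21 / 2,547.34 = 65.65%.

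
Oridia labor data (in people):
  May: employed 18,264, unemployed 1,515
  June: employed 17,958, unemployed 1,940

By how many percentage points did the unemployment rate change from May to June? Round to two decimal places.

The unemployment rate changed by +2.09 percentage points.

May: labor force = 18,264 + 1,515 = 19,779; u = 1,515/19,779 = 7.66%.
June: labor force = 17,958 + 1,940 = 19,898; u = 1,940/19,898 = 9.75%.
Change = 9.75% − 7.66% = +2.09 pp.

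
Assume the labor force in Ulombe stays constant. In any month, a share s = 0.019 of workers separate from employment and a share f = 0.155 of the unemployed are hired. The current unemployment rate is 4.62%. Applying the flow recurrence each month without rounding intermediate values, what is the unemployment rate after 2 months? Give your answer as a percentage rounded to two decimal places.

With a fixed labor force, u_{t+1} = u_t + s·(1−u_t) − f·u_t = u_t·(1−s−f) + s.
Here 1−s−f = 0.826 and s = 0.019.
u_1 = 0.046200 × 0.826 + 0.019 = 0.057161.
u_2 = 0.057161 × 0.826 + 0.019 = 0.066215.

Unemployment rate after two months ≈ 6.62%.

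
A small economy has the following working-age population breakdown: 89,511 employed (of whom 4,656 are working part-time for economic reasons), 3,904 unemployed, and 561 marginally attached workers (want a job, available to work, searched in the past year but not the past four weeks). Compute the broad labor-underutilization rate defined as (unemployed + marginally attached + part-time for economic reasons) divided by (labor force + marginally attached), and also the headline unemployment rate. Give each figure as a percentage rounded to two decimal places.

Labor force = 89,511 + 3,904 = 93,415.
Numerator = 3,904 + 561 + 4,656 = 9,121.
Denominator = 93,415 + 561 = 93,976.
Broad rate = 9,121 / 93,976 = 9.71%.
Headline unemployment rate = 3,904 / 93,415 = 4.18%.

Broad underutilization rate ≈ 9.71%; headline unemployment rate ≈ 4.18%.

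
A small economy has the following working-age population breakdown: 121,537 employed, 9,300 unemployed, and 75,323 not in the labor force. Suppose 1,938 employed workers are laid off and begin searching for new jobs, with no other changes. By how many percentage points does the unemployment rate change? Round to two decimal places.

The unemployment rate changes by +1.48 percentage points.

Initially, labor force = 121,537 + 9,300 = 130,837, so u = 9,300/130,837 = 7.11%.
After the change, employed falls and unemployed rises by 1,938; labor force unchanged → E = 119,599, U = 11,238, labor force = 130,837.
New unemployment rate = 11,238 / 130,837 = 8.59%.
Change = 8.59% − 7.11% = +1.48 percentage points.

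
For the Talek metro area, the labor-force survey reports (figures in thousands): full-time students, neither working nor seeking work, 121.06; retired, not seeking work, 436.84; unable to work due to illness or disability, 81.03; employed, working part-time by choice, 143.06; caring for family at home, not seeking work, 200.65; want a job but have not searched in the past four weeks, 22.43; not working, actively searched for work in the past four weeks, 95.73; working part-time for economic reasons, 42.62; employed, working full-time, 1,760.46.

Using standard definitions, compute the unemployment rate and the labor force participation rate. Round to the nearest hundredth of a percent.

Employed = 143.06 + 42.62 + 1,760.46 = 1,946.14 thousand (anyone who worked, including part-time for economic reasons, counts as employed).
Unemployed = 95.73 thousand.
Labor force = 1,946.14 + 95.73 = 2,041.87 thousand.
Not in labor force = 121.06 + 436.84 + 81.03 + 200.65 + 22.43 = 862.01 thousand (those not working and not actively searching are outside the labor force — including those who want a job but have given up searching).
Civilian working-age population = 2,041.87 + 862.01 = 2,903.88 thousand.
Unemployment rate = 95.73 / 2,041.87 = 4.69%.
Labor force participation rate = 2,041.87 / 2,903.88 = 70.32%.

Unemployment rate ≈ 4.69%; labor force participation rate ≈ 70.32%.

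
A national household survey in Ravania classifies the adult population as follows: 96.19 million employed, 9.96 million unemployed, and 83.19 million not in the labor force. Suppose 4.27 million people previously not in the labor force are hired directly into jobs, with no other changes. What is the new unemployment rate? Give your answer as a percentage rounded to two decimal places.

Initially, labor force = 96.19 + 9.96 = 106.15 million, so u = 9.96/106.15 = 9.38%.
After the change, employed and labor force both rise by 4.27; unemployed unchanged → E = 100.46, U = 9.96, labor force = 110.42 million.
New unemployment rate = 9.96 / 110.42 = 9.02%.

New unemployment rate ≈ 9.02%.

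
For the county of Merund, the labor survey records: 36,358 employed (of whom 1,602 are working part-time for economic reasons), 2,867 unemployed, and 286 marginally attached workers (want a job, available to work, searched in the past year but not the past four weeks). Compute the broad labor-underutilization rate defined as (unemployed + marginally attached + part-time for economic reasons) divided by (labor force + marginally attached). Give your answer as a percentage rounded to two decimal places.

Labor force = 36,358 + 2,867 = 39,225.
Numerator = 2,867 + 286 + 1,602 = 4,755.
Denominator = 39,225 + 286 = 39,511.
Broad rate = 4,755 / 39,511 = 12.03%.

Broad underutilization rate ≈ 12.03%.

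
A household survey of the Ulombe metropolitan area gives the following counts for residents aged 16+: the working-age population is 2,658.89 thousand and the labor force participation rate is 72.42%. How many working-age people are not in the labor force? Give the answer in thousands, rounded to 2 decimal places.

Share not in the labor force = 1 − 0.7242 = 0.2758.
Not in labor force = 0.2758 × 2,658.89 ≈ 733.32 thousand.

About 733.32 thousand are not in the labor force.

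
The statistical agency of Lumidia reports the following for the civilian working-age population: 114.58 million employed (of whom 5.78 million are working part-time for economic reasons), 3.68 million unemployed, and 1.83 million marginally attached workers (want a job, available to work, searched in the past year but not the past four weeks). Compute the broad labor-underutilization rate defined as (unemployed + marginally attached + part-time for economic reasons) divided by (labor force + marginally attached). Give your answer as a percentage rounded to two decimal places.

Labor force = 114.58 + 3.68 = 118.26 million.
Numerator = 3.68 + 1.83 + 5.78 = 11.29 million.
Denominator = 118.26 + 1.83 = 120.09 million.
Broad rate = 11.29 / 120.09 = 9.40%.

Broad underutilization rate ≈ 9.40%.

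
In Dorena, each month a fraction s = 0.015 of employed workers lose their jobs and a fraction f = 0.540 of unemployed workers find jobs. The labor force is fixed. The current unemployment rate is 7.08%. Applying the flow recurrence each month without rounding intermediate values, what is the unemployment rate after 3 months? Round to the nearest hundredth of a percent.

Unemployment rate after three months ≈ 3.09%.

With a fixed labor force, u_{t+1} = u_t + s·(1−u_t) − f·u_t = u_t·(1−s−f) + s.
Here 1−s−f = 0.445 and s = 0.015.
u_1 = 0.070800 × 0.445 + 0.015 = 0.046506.
u_2 = 0.046506 × 0.445 + 0.015 = 0.035695.
u_3 = 0.035695 × 0.445 + 0.015 = 0.030884.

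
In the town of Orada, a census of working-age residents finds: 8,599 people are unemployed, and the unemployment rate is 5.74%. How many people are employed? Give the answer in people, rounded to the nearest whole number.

About 141,209 are employed.

Labor force = U / u = 8,599 / 0.0574 ≈ 149,808.
Employed = labor force − unemployed = 149,808 − 8,599 = 141,209.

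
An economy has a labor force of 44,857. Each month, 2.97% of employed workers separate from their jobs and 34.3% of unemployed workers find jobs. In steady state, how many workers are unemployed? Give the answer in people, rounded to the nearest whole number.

Steady-state unemployment rate u* = s/(s+f) = 2.97/(2.97+34.3) = 0.079689.
Unemployed = u* × labor force = 0.079689 × 44,857 ≈ 3,575.

About 3,575 are unemployed in steady state.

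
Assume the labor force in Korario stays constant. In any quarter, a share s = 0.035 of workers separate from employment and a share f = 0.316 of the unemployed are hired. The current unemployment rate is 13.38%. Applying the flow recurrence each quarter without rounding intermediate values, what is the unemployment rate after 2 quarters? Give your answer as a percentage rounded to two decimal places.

Unemployment rate after two quarters ≈ 11.41%.

With a fixed labor force, u_{t+1} = u_t + s·(1−u_t) − f·u_t = u_t·(1−s−f) + s.
Here 1−s−f = 0.649 and s = 0.035.
u_1 = 0.133800 × 0.649 + 0.035 = 0.121836.
u_2 = 0.121836 × 0.649 + 0.035 = 0.114072.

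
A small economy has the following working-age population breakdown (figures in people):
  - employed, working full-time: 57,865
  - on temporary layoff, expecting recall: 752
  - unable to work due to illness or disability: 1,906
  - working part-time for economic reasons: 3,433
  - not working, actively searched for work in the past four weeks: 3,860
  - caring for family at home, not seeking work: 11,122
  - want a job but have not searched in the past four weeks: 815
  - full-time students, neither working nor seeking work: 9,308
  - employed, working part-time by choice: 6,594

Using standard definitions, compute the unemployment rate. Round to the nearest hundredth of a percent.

Unemployment rate ≈ 6.36%.

Employed = 57,865 + 3,433 + 6,594 = 67,892 (anyone who worked, including part-time for economic reasons, counts as employed).
Unemployed = 752 + 3,860 = 4,612 (jobless and actively searching, or on temporary layoff).
Labor force = 67,892 + 4,612 = 72,504.
Unemployment rate = 4,612 / 72,504 = 6.36%.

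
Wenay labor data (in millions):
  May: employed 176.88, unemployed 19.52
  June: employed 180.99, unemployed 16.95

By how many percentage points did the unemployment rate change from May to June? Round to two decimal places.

The unemployment rate changed by −1.38 percentage points.

May: labor force = 176.88 + 19.52 = 196.40; u = 19.52/196.40 = 9.94%.
June: labor force = 180.99 + 16.95 = 197.94; u = 16.95/197.94 = 8.56%.
Change = 8.56% − 9.94% = −1.38 pp.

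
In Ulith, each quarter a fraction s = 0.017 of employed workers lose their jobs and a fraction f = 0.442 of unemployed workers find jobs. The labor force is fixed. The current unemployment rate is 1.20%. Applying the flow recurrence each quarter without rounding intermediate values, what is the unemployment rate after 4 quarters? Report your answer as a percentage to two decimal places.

Unemployment rate after four quarters ≈ 3.49%.

With a fixed labor force, u_{t+1} = u_t + s·(1−u_t) − f·u_t = u_t·(1−s−f) + s.
Here 1−s−f = 0.541 and s = 0.017.
u_1 = 0.012000 × 0.541 + 0.017 = 0.023492.
u_2 = 0.023492 × 0.541 + 0.017 = 0.029709.
u_3 = 0.029709 × 0.541 + 0.017 = 0.033073.
u_4 = 0.033073 × 0.541 + 0.017 = 0.034892.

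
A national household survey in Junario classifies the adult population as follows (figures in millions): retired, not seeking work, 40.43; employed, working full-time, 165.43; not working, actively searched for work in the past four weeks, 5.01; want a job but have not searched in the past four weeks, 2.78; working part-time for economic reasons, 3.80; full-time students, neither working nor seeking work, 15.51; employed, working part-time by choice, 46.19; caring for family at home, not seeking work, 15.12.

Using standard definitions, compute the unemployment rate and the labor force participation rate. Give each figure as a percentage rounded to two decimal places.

Unemployment rate ≈ 2.27%; labor force participation rate ≈ 74.91%.

Employed = 165.43 + 3.80 + 46.19 = 215.42 million (anyone who worked, including part-time for economic reasons, counts as employed).
Unemployed = 5.01 million.
Labor force = 215.42 + 5.01 = 220.43 million.
Not in labor force = 40.43 + 2.78 + 15.51 + 15.12 = 73.84 million (those not working and not actively searching are outside the labor force — including those who want a job but have given up searching).
Civilian working-age population = 220.43 + 73.84 = 294.27 million.
Unemployment rate = 5.01 / 220.43 = 2.27%.
Labor force participation rate = 220.43 / 294.27 = 74.91%.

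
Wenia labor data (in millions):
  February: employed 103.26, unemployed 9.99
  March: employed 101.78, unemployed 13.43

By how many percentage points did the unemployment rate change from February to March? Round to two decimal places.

The unemployment rate changed by +2.84 percentage points.

February: labor force = 103.26 + 9.99 = 113.25; u = 9.99/113.25 = 8.82%.
March: labor force = 101.78 + 13.43 = 115.21; u = 13.43/115.21 = 11.66%.
Change = 11.66% − 8.82% = +2.84 pp.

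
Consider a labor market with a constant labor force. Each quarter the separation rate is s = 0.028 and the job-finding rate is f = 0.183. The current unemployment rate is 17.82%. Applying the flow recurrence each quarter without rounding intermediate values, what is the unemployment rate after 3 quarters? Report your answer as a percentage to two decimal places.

Unemployment rate after three quarters ≈ 15.50%.

With a fixed labor force, u_{t+1} = u_t + s·(1−u_t) − f·u_t = u_t·(1−s−f) + s.
Here 1−s−f = 0.789 and s = 0.028.
u_1 = 0.178200 × 0.789 + 0.028 = 0.168600.
u_2 = 0.168600 × 0.789 + 0.028 = 0.161025.
u_3 = 0.161025 × 0.789 + 0.028 = 0.155049.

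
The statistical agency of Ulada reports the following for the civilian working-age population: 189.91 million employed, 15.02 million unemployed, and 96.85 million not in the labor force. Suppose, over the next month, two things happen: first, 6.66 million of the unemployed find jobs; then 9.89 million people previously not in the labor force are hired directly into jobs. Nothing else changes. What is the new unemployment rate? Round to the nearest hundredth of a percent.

New unemployment rate ≈ 3.89%.

Initially, labor force = 189.91 + 15.02 = 204.93 million, so u = 15.02/204.93 = 7.33%.
After the first change, unemployed falls and employed rises by 6.66; labor force unchanged → E = 196.57, U = 8.36, labor force = 204.93 million.
After the second change, employed and labor force both rise by 9.89; unemployed unchanged → E = 206.46, U = 8.36, labor force = 214.82 million.
New unemployment rate = 8.36 / 214.82 = 3.89%.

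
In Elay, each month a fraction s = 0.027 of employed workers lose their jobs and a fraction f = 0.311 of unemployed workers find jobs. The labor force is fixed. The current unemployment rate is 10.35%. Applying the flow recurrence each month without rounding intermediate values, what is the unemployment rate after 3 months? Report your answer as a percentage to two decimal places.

With a fixed labor force, u_{t+1} = u_t + s·(1−u_t) − f·u_t = u_t·(1−s−f) + s.
Here 1−s−f = 0.662 and s = 0.027.
u_1 = 0.103500 × 0.662 + 0.027 = 0.095517.
u_2 = 0.095517 × 0.662 + 0.027 = 0.090232.
u_3 = 0.090232 × 0.662 + 0.027 = 0.086734.

Unemployment rate after three months ≈ 8.67%.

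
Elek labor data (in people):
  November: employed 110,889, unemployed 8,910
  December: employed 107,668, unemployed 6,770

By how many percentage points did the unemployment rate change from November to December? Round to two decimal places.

The unemployment rate changed by −1.52 percentage points.

November: labor force = 110,889 + 8,910 = 119,799; u = 8,910/119,799 = 7.44%.
December: labor force = 107,668 + 6,770 = 114,438; u = 6,770/114,438 = 5.92%.
Change = 5.92% − 7.44% = −1.52 pp.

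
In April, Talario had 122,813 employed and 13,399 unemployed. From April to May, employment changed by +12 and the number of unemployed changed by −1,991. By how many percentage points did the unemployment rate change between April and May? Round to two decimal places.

April: labor force = 122,813 + 13,399 = 136,212; u = 13,399/136,212 = 9.84%.
May: labor force = 122,825 + 11,408 = 134,233; u = 11,408/134,233 = 8.50%.
Change = 8.50% − 9.84% = −1.34 pp.

The unemployment rate changed by −1.34 percentage points.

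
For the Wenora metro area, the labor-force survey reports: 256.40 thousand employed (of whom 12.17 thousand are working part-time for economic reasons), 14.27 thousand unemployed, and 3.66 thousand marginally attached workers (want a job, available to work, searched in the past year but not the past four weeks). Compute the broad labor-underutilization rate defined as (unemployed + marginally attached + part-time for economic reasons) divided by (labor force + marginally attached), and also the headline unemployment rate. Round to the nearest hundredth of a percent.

Broad underutilization rate ≈ 10.97%; headline unemployment rate ≈ 5.27%.

Labor force = 256.40 + 14.27 = 270.67 thousand.
Numerator = 14.27 + 3.66 + 12.17 = 30.10 thousand.
Denominator = 270.67 + 3.66 = 274.33 thousand.
Broad rate = 30.10 / 274.33 = 10.97%.
Headline unemployment rate = 14.27 / 270.67 = 5.27%.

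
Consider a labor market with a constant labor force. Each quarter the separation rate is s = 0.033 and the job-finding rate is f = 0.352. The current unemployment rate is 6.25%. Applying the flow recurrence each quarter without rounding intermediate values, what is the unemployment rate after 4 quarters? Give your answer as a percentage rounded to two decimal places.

Unemployment rate after four quarters ≈ 8.24%.

With a fixed labor force, u_{t+1} = u_t + s·(1−u_t) − f·u_t = u_t·(1−s−f) + s.
Here 1−s−f = 0.615 and s = 0.033.
u_1 = 0.062500 × 0.615 + 0.033 = 0.071438.
u_2 = 0.071438 × 0.615 + 0.033 = 0.076934.
u_3 = 0.076934 × 0.615 + 0.033 = 0.080314.
u_4 = 0.080314 × 0.615 + 0.033 = 0.082393.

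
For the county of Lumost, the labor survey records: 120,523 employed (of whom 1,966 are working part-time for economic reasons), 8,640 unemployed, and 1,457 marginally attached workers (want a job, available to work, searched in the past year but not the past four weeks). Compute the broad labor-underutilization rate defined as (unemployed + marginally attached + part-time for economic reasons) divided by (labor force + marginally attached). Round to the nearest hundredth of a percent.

Labor force = 120,523 + 8,640 = 129,163.
Numerator = 8,640 + 1,457 + 1,966 = 12,063.
Denominator = 129,163 + 1,457 = 130,620.
Broad rate = 12,063 / 130,620 = 9.24%.

Broad underutilization rate ≈ 9.24%.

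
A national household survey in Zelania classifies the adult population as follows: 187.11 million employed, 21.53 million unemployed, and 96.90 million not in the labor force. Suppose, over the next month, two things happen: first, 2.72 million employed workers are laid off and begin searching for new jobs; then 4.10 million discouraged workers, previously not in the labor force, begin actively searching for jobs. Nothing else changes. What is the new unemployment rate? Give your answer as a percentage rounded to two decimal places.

New unemployment rate ≈ 13.33%.

Initially, labor force = 187.11 + 21.53 = 208.64 million, so u = 21.53/208.64 = 10.32%.
After the first change, employed falls and unemployed rises by 2.72; labor force unchanged → E = 184.39, U = 24.25, labor force = 208.64 million.
After the second change, unemployed and labor force both rise by 4.10 → E = 184.39, U = 28.35, labor force = 212.74 million.
New unemployment rate = 28.35 / 212.74 = 13.33%.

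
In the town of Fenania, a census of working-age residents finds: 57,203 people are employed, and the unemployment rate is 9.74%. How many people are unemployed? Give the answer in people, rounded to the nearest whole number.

Let U be the number unemployed. The labor force is E + U, and U/(E+U) = 0.0974.
So U = 0.0974 × 57,203 / (1 − 0.0974) = 5571.57 / 0.9026 ≈ 6,173.

About 6,173 are unemployed.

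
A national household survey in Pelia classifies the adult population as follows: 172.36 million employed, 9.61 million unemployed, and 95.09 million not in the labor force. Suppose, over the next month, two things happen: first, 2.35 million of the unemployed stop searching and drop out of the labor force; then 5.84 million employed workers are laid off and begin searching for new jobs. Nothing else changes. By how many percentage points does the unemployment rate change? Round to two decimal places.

Initially, labor force = 172.36 + 9.61 = 181.97 million, so u = 9.61/181.97 = 5.28%.
After the first change, unemployed and labor force both fall by 2.35 → E = 172.36, U = 7.26, labor force = 179.62 million.
After the second change, employed falls and unemployed rises by 5.84; labor force unchanged → E = 166.52, U = 13.10, labor force = 179.62 million.
New unemployment rate = 13.10 / 179.62 = 7.29%.
Change = 7.29% − 5.28% = +2.01 percentage points.

The unemployment rate changes by +2.01 percentage points.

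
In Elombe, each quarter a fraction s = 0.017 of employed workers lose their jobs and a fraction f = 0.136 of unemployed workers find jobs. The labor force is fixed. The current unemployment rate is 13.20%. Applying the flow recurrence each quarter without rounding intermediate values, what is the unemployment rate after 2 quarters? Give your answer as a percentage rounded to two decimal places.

With a fixed labor force, u_{t+1} = u_t + s·(1−u_t) − f·u_t = u_t·(1−s−f) + s.
Here 1−s−f = 0.847 and s = 0.017.
u_1 = 0.132000 × 0.847 + 0.017 = 0.128804.
u_2 = 0.128804 × 0.847 + 0.017 = 0.126097.

Unemployment rate after two quarters ≈ 12.61%.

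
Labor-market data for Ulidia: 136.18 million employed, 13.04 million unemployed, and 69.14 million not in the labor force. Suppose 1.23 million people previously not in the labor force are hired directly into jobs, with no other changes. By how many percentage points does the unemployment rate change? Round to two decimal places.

Initially, labor force = 136.18 + 13.04 = 149.22 million, so u = 13.04/149.22 = 8.74%.
After the change, employed and labor force both rise by 1.23; unemployed unchanged → E = 137.41, U = 13.04, labor force = 150.45 million.
New unemployment rate = 13.04 / 150.45 = 8.67%.
Change = 8.67% − 8.74% = −0.07 percentage points.

The unemployment rate changes by −0.07 percentage points.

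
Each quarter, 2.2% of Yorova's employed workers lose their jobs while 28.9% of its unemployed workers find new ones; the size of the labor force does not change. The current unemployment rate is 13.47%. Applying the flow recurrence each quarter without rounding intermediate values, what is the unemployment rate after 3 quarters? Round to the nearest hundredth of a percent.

With a fixed labor force, u_{t+1} = u_t + s·(1−u_t) − f·u_t = u_t·(1−s−f) + s.
Here 1−s−f = 0.689 and s = 0.022.
u_1 = 0.134700 × 0.689 + 0.022 = 0.114808.
u_2 = 0.114808 × 0.689 + 0.022 = 0.101103.
u_3 = 0.101103 × 0.689 + 0.022 = 0.091660.

Unemployment rate after three quarters ≈ 9.17%.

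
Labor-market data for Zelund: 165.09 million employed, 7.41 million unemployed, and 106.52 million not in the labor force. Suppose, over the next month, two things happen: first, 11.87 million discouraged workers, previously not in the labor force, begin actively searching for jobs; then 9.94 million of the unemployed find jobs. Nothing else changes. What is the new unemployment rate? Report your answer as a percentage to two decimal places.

Initially, labor force = 165.09 + 7.41 = 172.50 million, so u = 7.41/172.50 = 4.30%.
After the first change, unemployed and labor force both rise by 11.87 → E = 165.09, U = 19.28, labor force = 184.37 million.
After the second change, unemployed falls and employed rises by 9.94; labor force unchanged → E = 175.03, U = 9.34, labor force = 184.37 million.
New unemployment rate = 9.34 / 184.37 = 5.07%.

New unemployment rate ≈ 5.07%.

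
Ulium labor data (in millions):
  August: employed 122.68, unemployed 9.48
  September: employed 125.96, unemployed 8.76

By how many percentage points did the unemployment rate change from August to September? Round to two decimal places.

August: labor force = 122.68 + 9.48 = 132.16; u = 9.48/132.16 = 7.17%.
September: labor force = 125.96 + 8.76 = 134.72; u = 8.76/134.72 = 6.50%.
Change = 6.50% − 7.17% = −0.67 pp.

The unemployment rate changed by −0.67 percentage points.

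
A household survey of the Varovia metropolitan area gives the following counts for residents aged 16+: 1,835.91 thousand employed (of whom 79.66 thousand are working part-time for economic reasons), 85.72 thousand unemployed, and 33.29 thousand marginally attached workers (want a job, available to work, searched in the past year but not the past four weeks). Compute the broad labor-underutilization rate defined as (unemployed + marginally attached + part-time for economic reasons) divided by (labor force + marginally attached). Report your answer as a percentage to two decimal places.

Broad underutilization rate ≈ 10.16%.

Labor force = 1,835.91 + 85.72 = 1,921.63 thousand.
Numerator = 85.72 + 33.29 + 79.66 = 198.67 thousand.
Denominator = 1,921.63 + 33.29 = 1,954.92 thousand.
Broad rate = 198.67 / 1,954.92 = 10.16%.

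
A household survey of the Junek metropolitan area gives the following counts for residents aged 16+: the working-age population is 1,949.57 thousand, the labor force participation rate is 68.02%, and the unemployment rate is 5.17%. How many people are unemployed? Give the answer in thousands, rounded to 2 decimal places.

Labor force = 0.6802 × 1,949.57 = 1,326.10 thousand.
Unemployed = 0.0517 × 1,326.10 ≈ 68.56 thousand.

About 68.56 thousand are unemployed.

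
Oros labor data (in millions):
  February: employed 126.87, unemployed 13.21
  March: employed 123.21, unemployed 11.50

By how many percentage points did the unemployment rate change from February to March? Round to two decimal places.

February: labor force = 126.87 + 13.21 = 140.08; u = 13.21/140.08 = 9.43%.
March: labor force = 123.21 + 11.50 = 134.71; u = 11.50/134.71 = 8.54%.
Change = 8.54% − 9.43% = −0.89 pp.

The unemployment rate changed by −0.89 percentage points.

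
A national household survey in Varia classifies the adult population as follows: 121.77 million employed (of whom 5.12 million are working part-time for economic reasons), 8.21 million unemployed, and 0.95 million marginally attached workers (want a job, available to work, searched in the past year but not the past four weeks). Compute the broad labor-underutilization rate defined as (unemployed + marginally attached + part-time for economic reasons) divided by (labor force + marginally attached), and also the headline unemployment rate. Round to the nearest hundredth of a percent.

Labor force = 121.77 + 8.21 = 129.98 million.
Numerator = 8.21 + 0.95 + 5.12 = 14.28 million.
Denominator = 129.98 + 0.95 = 130.93 million.
Broad rate = 14.28 / 130.93 = 10.91%.
Headline unemployment rate = 8.21 / 129.98 = 6.32%.

Broad underutilization rate ≈ 10.91%; headline unemployment rate ≈ 6.32%.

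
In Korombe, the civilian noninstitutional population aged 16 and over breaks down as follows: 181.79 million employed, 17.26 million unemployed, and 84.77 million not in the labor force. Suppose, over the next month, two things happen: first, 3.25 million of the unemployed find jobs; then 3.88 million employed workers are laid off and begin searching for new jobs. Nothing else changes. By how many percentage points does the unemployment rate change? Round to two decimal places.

Initially, labor force = 181.79 + 17.26 = 199.05 million, so u = 17.26/199.05 = 8.67%.
After the first change, unemployed falls and employed rises by 3.25; labor force unchanged → E = 185.04, U = 14.01, labor force = 199.05 million.
After the second change, employed falls and unemployed rises by 3.88; labor force unchanged → E = 181.16, U = 17.89, labor force = 199.05 million.
New unemployment rate = 17.89 / 199.05 = 8.99%.
Change = 8.99% − 8.67% = +0.32 percentage points.

The unemployment rate changes by +0.32 percentage points.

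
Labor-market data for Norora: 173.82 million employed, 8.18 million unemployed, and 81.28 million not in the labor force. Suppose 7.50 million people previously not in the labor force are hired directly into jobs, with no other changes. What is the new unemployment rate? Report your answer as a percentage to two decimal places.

New unemployment rate ≈ 4.32%.

Initially, labor force = 173.82 + 8.18 = 182.00 million, so u = 8.18/182.00 = 4.49%.
After the change, employed and labor force both rise by 7.50; unemployed unchanged → E = 181.32, U = 8.18, labor force = 189.50 million.
New unemployment rate = 8.18 / 189.50 = 4.32%.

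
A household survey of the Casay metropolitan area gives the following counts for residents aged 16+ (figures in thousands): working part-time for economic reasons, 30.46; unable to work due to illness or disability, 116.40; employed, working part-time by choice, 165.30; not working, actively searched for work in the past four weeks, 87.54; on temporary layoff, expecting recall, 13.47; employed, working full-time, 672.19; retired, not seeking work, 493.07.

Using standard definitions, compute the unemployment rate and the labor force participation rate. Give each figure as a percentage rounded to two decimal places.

Unemployment rate ≈ 10.42%; labor force participation rate ≈ 61.39%.

Employed = 30.46 + 165.30 + 672.19 = 867.95 thousand (anyone who worked, including part-time for economic reasons, counts as employed).
Unemployed = 87.54 + 13.47 = 101.01 thousand (jobless and actively searching, or on temporary layoff).
Labor force = 867.95 + 101.01 = 968.96 thousand.
Not in labor force = 116.40 + 493.07 = 609.47 thousand (those not working and not actively searching are outside the labor force).
Civilian working-age population = 968.96 + 609.47 = 1,578.43 thousand.
Unemployment rate = 101.01 / 968.96 = 10.42%.
Labor force participation rate = 968.96 / 1,578.43 = 61.39%.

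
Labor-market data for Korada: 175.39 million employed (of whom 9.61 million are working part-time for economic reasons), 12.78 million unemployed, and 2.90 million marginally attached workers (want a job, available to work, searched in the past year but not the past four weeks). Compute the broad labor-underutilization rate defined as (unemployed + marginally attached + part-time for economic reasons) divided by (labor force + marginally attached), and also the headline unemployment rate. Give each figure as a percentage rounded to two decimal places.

Broad underutilization rate ≈ 13.24%; headline unemployment rate ≈ 6.79%.

Labor force = 175.39 + 12.78 = 188.17 million.
Numerator = 12.78 + 2.90 + 9.61 = 25.29 million.
Denominator = 188.17 + 2.90 = 191.07 million.
Broad rate = 25.29 / 191.07 = 13.24%.
Headline unemployment rate = 12.78 / 188.17 = 6.79%.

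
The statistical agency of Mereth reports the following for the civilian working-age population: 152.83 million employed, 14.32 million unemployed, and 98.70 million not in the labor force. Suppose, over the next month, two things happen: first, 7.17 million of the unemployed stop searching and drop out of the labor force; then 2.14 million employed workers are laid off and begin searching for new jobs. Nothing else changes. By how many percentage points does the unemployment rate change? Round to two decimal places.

The unemployment rate changes by −2.76 percentage points.

Initially, labor force = 152.83 + 14.32 = 167.15 million, so u = 14.32/167.15 = 8.57%.
After the first change, unemployed and labor force both fall by 7.17 → E = 152.83, U = 7.15, labor force = 159.98 million.
After the second change, employed falls and unemployed rises by 2.14; labor force unchanged → E = 150.69, U = 9.29, labor force = 159.98 million.
New unemployment rate = 9.29 / 159.98 = 5.81%.
Change = 5.81% − 8.57% = −2.76 percentage points.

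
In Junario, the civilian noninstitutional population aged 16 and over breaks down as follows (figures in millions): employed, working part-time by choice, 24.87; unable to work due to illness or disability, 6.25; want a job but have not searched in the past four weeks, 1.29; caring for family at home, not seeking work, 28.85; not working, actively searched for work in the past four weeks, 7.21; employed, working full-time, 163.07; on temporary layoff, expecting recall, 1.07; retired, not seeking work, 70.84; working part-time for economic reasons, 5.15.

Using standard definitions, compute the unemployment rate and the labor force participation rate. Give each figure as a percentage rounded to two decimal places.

Unemployment rate ≈ 4.11%; labor force participation rate ≈ 65.25%.

Employed = 24.87 + 163.07 + 5.15 = 193.09 million (anyone who worked, including part-time for economic reasons, counts as employed).
Unemployed = 7.21 + 1.07 = 8.28 million (jobless and actively searching, or on temporary layoff).
Labor force = 193.09 + 8.28 = 201.37 million.
Not in labor force = 6.25 + 1.29 + 28.85 + 70.84 = 107.23 million (those not working and not actively searching are outside the labor force — including those who want a job but have given up searching).
Civilian working-age population = 201.37 + 107.23 = 308.60 million.
Unemployment rate = 8.28 / 201.37 = 4.11%.
Labor force participation rate = 201.37 / 308.60 = 65.25%.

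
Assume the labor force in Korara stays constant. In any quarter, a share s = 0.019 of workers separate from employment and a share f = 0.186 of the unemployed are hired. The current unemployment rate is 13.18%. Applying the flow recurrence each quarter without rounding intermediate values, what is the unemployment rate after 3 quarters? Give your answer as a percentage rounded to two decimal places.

Unemployment rate after three quarters ≈ 11.23%.

With a fixed labor force, u_{t+1} = u_t + s·(1−u_t) − f·u_t = u_t·(1−s−f) + s.
Here 1−s−f = 0.795 and s = 0.019.
u_1 = 0.131800 × 0.795 + 0.019 = 0.123781.
u_2 = 0.123781 × 0.795 + 0.019 = 0.117406.
u_3 = 0.117406 × 0.795 + 0.019 = 0.112338.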